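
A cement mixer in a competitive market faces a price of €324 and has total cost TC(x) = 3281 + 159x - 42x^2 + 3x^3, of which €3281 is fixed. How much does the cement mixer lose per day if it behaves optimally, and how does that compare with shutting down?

AVC = 159 - 42x + 3x^2 has its minimum €12 at x = 7; price €324 clears that bar, so the firm operates.
MC = 159 - 84x + 9x^2. Setting P = MC and taking the root on the rising branch gives x* = 11.
TR = 324·11 = 3564. TC = 3281 + 660 = 3941. Profit = 3564 − 3941 = -€377.
By producing, the firm covers all variable cost plus €2904 of fixed cost; shutting down would lose the full €3281.

Profit = -€377 at x = 11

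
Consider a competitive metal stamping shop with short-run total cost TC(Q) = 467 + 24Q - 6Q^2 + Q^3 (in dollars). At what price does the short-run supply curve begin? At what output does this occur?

$15 per unit, at Q = 3

The firm shuts down when price falls below the minimum of average variable cost. AVC = VC/Q = 24 - 6Q + Q^2.
dAVC/dQ = -6 + 2Q = 0 gives Q = 3. min AVC = 24 - 6·3 + 3^2 = 15.
For P < $15 the firm produces nothing.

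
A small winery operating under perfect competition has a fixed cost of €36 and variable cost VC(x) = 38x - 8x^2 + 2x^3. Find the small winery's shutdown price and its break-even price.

Shutdown price = €30; break-even price = €44

Shutdown price = min AVC. AVC = 38 - 8x + 2x^2, with vertex at x = 2 and minimum €30.
ATC = 36/x + 38 - 8x + 2x^2. Setting dATC/dx = −36/x^2 − 8 + 4x = 0 gives x = 3 (since 4·3^3 − 8·3^2 = 36).
min ATC = 36/3 + 38 − 8·3 + 2·3^2 = €44. That is the break-even price.
For €30 ≤ P < €44 the firm produces at a loss; below €30 it shuts down.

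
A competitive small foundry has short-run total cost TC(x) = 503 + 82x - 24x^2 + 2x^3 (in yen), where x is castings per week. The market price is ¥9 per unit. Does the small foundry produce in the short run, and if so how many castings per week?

Strip out fixed cost: VC = 82x - 24x^2 + 2x^3. Then AVC = 82 - 24x + 2x^2 and MC = 82 - 48x + 6x^2.
The AVC parabola has its vertex at x = 24/4 = 6, where AVC = 82 - 24·6 + 2·6^2 = ¥10.
P = ¥9 lies below min AVC = ¥10; no output level covers variable cost.
Shutting down limits the loss to fixed cost, ¥503.

Shut down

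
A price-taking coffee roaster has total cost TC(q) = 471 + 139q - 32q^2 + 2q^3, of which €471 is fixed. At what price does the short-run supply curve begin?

€11 per unit

Short-run supply begins at min AVC. From VC = 139q - 32q^2 + 2q^3, AVC = 139 - 32q + 2q^2.
dAVC/dq = -32 + 4q = 0 gives q = 8. min AVC = 139 - 32·8 + 2·8^2 = 11.
The firm shuts down for any P below €11.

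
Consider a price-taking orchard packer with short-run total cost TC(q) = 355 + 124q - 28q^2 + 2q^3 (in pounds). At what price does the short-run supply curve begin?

Short-run supply begins at min AVC. From VC = 124q - 28q^2 + 2q^3, AVC = 124 - 28q + 2q^2.
At the minimum of AVC, MC = AVC. MC = 124 - 56q + 6q^2; setting MC = AVC gives 4q^2 - 28q = 0, so q = 7. min AVC = 26.
So the shutdown price is £26.

£26 per unit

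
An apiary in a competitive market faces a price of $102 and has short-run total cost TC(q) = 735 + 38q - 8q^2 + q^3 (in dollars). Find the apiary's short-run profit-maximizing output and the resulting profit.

AVC = 38 - 8q + q^2 has its minimum $22 at q = 4; price $102 clears that bar, so the firm operates.
MC = 38 - 16q + 3q^2. Setting P = MC and taking the root on the rising branch gives q* = 8.
TR = 102·8 = 816. TC = 735 + 304 = 1039. Profit = 816 − 1039 = -$223.
By producing, the firm covers all variable cost plus $512 of fixed cost; shutting down would lose the full $735.

Profit = -$223 at q = 8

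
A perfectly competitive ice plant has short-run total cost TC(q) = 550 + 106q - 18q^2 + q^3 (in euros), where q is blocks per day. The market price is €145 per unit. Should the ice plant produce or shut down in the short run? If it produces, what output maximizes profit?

Produce at q = 13

Variable cost is VC = 106q - 18q^2 + q^3, so AVC = VC/q = 106 - 18q + q^2 and MC = dTC/dq = 106 - 36q + 3q^2.
AVC is minimized where dAVC/dq = -18 + 2q = 0, at q = 9; min AVC = 106 - 18·9 + 9^2 = €25.
Since P = €145 ≥ min AVC = €25, price covers variable cost and the firm should produce.
Set P = MC: 145 = 106 - 36q + 3q^2 → -39 - 36q + 3q^2 = 0. The roots are q = -1 and q = 13; the profit-maximizing output is on the rising part of MC, so q* = 13.
Check: AVC at q = 13 is €41 ≤ P, so revenue covers variable cost.
Profit = P·q − TC = 145·13 − 1083 = €802.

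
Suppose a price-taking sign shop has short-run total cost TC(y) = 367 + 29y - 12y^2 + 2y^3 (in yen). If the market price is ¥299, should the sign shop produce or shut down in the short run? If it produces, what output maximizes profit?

Strip out fixed cost: VC = 29y - 12y^2 + 2y^3. Then AVC = 29 - 12y + 2y^2 and MC = 29 - 24y + 6y^2.
The AVC parabola has its vertex at y = 12/4 = 3, where AVC = 29 - 12·3 + 2·3^2 = ¥11.
Since P = ¥299 ≥ min AVC = ¥11, price covers variable cost and the firm should produce.
P = MC gives -270 - 24y + 6y^2 = 0, with roots -5 and 9. Take the larger (rising MC): y* = 9.
Check: AVC at y = 9 is ¥83 ≤ P, so revenue covers variable cost.
Profit = P·y − TC = 299·9 − 1114 = ¥1577.

Produce at y = 9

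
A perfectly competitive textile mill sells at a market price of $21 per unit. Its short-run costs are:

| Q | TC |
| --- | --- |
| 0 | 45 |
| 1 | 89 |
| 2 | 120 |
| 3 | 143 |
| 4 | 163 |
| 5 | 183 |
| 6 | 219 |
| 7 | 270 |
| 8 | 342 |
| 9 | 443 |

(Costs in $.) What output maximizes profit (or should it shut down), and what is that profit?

Q = 0 (shut down); profit = -$45

Tabulate TR − TC: Q=0: -45; Q=1: -68; Q=2: -78; Q=3: -80; Q=4: -79; Q=5: -78; Q=6: -93; Q=7: -123; Q=8: -174; Q=9: -254.
Profit is highest at Q = 0. Equivalently, the lowest AVC in the table is 138/5 ≈ $27.60 at Q = 5, and P = $21 falls below it — price never covers variable cost, so the firm shuts down and loses only its fixed cost.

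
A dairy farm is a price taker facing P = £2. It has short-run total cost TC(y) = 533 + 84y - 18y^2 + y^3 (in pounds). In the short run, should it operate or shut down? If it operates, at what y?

Shut down

From TC, MC = TC'(y) = 84 - 36y + 3y^2 and AVC = VC/y = 84 - 18y + y^2.
The AVC parabola has its vertex at y = 18/2 = 9, where AVC = 84 - 18·9 + 9^2 = £3.
Since P = £2 < min AVC = £3, price fails to cover variable cost at any output.
Best response: produce nothing and absorb the £533 fixed cost.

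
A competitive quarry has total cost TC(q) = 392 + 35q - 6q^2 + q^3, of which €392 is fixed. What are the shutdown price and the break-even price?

Shutdown price = €26; break-even price = €98

Shutdown price = min AVC. AVC = 35 - 6q + q^2, with vertex at q = 3 and minimum €26.
ATC = 392/q + 35 - 6q + q^2. Setting dATC/dq = −392/q^2 − 6 + 2q = 0 gives q = 7 (since 2·7^3 − 6·7^2 = 392).
min ATC = 392/7 + 35 − 6·7 + 7^2 = €98. That is the break-even price.
Between these two prices the firm operates at a loss; above €98 it earns a profit.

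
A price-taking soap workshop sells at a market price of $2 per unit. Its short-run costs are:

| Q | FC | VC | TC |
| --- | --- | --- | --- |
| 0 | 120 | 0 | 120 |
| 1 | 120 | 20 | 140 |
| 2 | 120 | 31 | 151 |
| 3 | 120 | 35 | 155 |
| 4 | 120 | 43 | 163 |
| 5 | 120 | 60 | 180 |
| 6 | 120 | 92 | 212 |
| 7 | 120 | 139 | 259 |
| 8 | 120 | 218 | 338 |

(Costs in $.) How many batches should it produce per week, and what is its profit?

Q = 0 (shut down); profit = -$120

Profit at each row (π = 2Q − TC): Q=0: -120; Q=1: -138; Q=2: -147; Q=3: -149; Q=4: -155; Q=5: -170; Q=6: -200; Q=7: -245; Q=8: -322.
Profit is highest at Q = 0. Equivalently, the lowest AVC in the table is 43/4 ≈ $10.75 at Q = 4, and P = $2 falls below it — price never covers variable cost, so the firm shuts down and loses only its fixed cost.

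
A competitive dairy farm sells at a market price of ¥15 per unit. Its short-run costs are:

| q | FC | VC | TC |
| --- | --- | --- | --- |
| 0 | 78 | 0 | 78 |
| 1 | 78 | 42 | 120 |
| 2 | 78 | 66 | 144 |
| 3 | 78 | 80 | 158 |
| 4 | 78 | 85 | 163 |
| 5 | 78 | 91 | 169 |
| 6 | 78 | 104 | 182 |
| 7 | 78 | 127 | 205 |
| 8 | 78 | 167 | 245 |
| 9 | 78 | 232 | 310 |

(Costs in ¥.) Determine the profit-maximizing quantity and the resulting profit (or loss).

q = 0 (shut down); profit = -¥78

Profit at each row (π = 15q − TC): q=0: -78; q=1: -105; q=2: -114; q=3: -113; q=4: -103; q=5: -94; q=6: -92; q=7: -100; q=8: -125; q=9: -175.
Profit is highest at q = 0. Equivalently, the lowest AVC in the table is 104/6 ≈ ¥17.33 at q = 6, and P = ¥15 falls below it — price never covers variable cost, so the firm shuts down and loses only its fixed cost.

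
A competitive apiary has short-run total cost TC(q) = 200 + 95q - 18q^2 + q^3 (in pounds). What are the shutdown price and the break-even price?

Shutdown price = £14; break-even price = £35

AVC = 95 - 18q + q^2; minimized at q = 9, giving min AVC = £14. That is the shutdown price.
ATC = 200/q + 95 - 18q + q^2. Setting dATC/dq = −200/q^2 − 18 + 2q = 0 gives q = 10 (since 2·10^3 − 18·10^2 = 200).
min ATC = 200/10 + 95 − 18·10 + 10^2 = £35. That is the break-even price.
Between these two prices the firm operates at a loss; above £35 it earns a profit.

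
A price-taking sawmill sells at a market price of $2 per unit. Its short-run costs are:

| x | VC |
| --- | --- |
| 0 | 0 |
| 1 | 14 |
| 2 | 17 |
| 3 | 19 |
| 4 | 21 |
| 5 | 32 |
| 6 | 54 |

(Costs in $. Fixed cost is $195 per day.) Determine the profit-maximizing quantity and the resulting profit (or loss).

Tabulate TR − TC: x=0: -195; x=1: -207; x=2: -208; x=3: -208; x=4: -208; x=5: -217; x=6: -237.
Profit is highest at x = 0. Equivalently, the lowest AVC in the table is 21/4 ≈ $5.25 at x = 4, and P = $2 falls below it — price never covers variable cost, so the firm shuts down and loses only its fixed cost.

x = 0 (shut down); profit = -$195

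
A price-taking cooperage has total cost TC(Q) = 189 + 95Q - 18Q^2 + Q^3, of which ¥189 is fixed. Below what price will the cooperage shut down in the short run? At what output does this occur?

¥14 per unit, at Q = 9

The shutdown price is the minimum of AVC. VC = 95Q - 18Q^2 + Q^3, so AVC = 95 - 18Q + Q^2.
dAVC/dQ = -18 + 2Q = 0 gives Q = 9. min AVC = 95 - 18·9 + 9^2 = 14.
So the shutdown price is ¥14.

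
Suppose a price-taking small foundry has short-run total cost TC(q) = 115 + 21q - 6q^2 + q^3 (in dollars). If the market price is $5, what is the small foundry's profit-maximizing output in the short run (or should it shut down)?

Shut down

From TC, MC = TC'(q) = 21 - 12q + 3q^2 and AVC = VC/q = 21 - 6q + q^2.
AVC is minimized where dAVC/dq = -6 + 2q = 0, at q = 3; min AVC = 21 - 6·3 + 3^2 = $12.
Since P = $5 < min AVC = $12, price fails to cover variable cost at any output.
The firm minimizes its loss by shutting down and losing only its fixed cost of $115.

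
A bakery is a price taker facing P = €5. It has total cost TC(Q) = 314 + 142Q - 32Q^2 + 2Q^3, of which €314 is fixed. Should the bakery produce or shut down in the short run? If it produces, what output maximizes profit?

Shut down

From TC, MC = TC'(Q) = 142 - 64Q + 6Q^2 and AVC = VC/Q = 142 - 32Q + 2Q^2.
The AVC parabola has its vertex at Q = 32/4 = 8, where AVC = 142 - 32·8 + 2·8^2 = €14.
With P < min AVC (€5 < €14), every unit sold adds to the loss.
Best response: produce nothing and absorb the €314 fixed cost.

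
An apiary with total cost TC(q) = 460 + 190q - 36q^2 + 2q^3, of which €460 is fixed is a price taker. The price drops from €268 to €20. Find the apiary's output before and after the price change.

AVC = 190 - 36q + 2q^2, minimized at q = 9 where min AVC = €28. MC = 190 - 72q + 6q^2.
At P = €268 ≥ min AVC, set P = MC on the rising branch: q = 13.
At P = €20 < min AVC = €28, price no longer covers variable cost at any output, so the firm shuts down: q = 0.

Output falls from 13 to 0 (the firm shuts down)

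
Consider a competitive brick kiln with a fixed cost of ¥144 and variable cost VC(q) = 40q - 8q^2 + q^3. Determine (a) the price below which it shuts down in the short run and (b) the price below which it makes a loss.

Shutdown price = ¥24; break-even price = ¥52

Shutdown price = min AVC. AVC = 40 - 8q + q^2, with vertex at q = 4 and minimum ¥24.
ATC = 144/q + 40 - 8q + q^2. Setting dATC/dq = −144/q^2 − 8 + 2q = 0 gives q = 6 (since 2·6^3 − 8·6^2 = 144).
min ATC = 144/6 + 40 − 8·6 + 6^2 = ¥52. That is the break-even price.
For ¥24 ≤ P < ¥52 the firm produces at a loss; below ¥24 it shuts down.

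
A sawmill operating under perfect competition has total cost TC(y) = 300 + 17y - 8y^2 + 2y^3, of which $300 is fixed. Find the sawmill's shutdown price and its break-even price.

Shutdown price = $9; break-even price = $87

Shutdown price = min AVC. AVC = 17 - 8y + 2y^2, with vertex at y = 2 and minimum $9.
ATC = 300/y + 17 - 8y + 2y^2. Setting dATC/dy = −300/y^2 − 8 + 4y = 0 gives y = 5 (since 4·5^3 − 8·5^2 = 300).
min ATC = 300/5 + 17 − 8·5 + 2·5^2 = $87. That is the break-even price.
Between these two prices the firm operates at a loss; above $87 it earns a profit.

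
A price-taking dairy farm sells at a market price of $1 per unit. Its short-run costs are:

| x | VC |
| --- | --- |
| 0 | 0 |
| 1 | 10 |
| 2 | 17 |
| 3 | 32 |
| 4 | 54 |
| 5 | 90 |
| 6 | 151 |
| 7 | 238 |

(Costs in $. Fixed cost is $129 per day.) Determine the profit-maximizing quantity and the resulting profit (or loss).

x = 0 (shut down); profit = -$129

Profit at each row (π = 1x − TC): x=0: -129; x=1: -138; x=2: -144; x=3: -158; x=4: -179; x=5: -214; x=6: -274; x=7: -360.
Profit is highest at x = 0. Equivalently, the lowest AVC in the table is 17/2 ≈ $8.50 at x = 2, and P = $1 falls below it — price never covers variable cost, so the firm shuts down and loses only its fixed cost.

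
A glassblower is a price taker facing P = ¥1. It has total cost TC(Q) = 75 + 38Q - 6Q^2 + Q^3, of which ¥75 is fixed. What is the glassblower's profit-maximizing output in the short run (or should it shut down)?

Shut down

Strip out fixed cost: VC = 38Q - 6Q^2 + Q^3. Then AVC = 38 - 6Q + Q^2 and MC = 38 - 12Q + 3Q^2.
AVC hits its minimum where MC = AVC, at Q = 3, giving min AVC = 38 - 6·3 + 3^2 = ¥29.
Since P = ¥1 < min AVC = ¥29, price fails to cover variable cost at any output.
Shutting down limits the loss to fixed cost, ¥75.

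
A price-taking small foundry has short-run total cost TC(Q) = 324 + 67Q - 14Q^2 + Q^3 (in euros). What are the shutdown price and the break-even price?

Shutdown price = €18; break-even price = €58

AVC = 67 - 14Q + Q^2; minimized at Q = 7, giving min AVC = €18. That is the shutdown price.
ATC = 324/Q + 67 - 14Q + Q^2. Setting dATC/dQ = −324/Q^2 − 14 + 2Q = 0 gives Q = 9 (since 2·9^3 − 14·9^2 = 324).
min ATC = 324/9 + 67 − 14·9 + 9^2 = €58. That is the break-even price.
For €18 ≤ P < €58 the firm produces at a loss; below €18 it shuts down.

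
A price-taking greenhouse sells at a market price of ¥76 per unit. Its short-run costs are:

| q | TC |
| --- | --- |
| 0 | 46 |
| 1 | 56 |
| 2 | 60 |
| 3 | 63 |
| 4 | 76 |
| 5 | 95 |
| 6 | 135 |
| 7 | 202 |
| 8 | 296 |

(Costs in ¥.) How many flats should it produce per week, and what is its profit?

Compute π = P·q − TC at each output: q=0: -46; q=1: 20; q=2: 92; q=3: 165; q=4: 228; q=5: 285; q=6: 321; q=7: 330; q=8: 312.
Profit is maximized at q = 7. AVC there is 156/7 = ¥22.29 ≤ P, so producing beats shutting down (which would give -¥46).

q = 7; profit = ¥330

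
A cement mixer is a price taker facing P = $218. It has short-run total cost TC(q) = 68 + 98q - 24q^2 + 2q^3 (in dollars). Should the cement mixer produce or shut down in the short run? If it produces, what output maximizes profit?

Variable cost is VC = 98q - 24q^2 + 2q^3, so AVC = VC/q = 98 - 24q + 2q^2 and MC = dTC/dq = 98 - 48q + 6q^2.
AVC is minimized where dAVC/dq = -24 + 4q = 0, at q = 6; min AVC = 98 - 24·6 + 2·6^2 = $26.
Because $218 ≥ $26, revenue can cover variable cost; the firm operates.
Solving P = MC: -120 - 48q + 6q^2 = 0 ⇒ q = -2 or 10. On the upward-sloping branch, q* = 10.
Check: AVC at q = 10 is $58 ≤ P, so revenue covers variable cost.
Profit = P·q − TC = 218·10 − 648 = $1532.

Produce at q = 10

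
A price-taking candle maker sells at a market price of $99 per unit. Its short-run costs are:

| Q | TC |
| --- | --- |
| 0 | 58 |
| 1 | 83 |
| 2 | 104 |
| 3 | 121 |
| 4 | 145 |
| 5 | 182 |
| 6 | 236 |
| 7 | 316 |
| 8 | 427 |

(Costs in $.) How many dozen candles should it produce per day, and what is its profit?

Q = 7; profit = $377

Tabulate TR − TC: Q=0: -58; Q=1: 16; Q=2: 94; Q=3: 176; Q=4: 251; Q=5: 313; Q=6: 358; Q=7: 377; Q=8: 365.
Profit is maximized at Q = 7. AVC there is 258/7 = $36.86 ≤ P, so producing beats shutting down (which would give -$58).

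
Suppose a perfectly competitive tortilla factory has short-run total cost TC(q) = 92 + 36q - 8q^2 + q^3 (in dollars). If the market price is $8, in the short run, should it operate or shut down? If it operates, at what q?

Shut down

Variable cost is VC = 36q - 8q^2 + q^3, so AVC = VC/q = 36 - 8q + q^2 and MC = dTC/dq = 36 - 16q + 3q^2.
The AVC parabola has its vertex at q = 8/2 = 4, where AVC = 36 - 8·4 + 4^2 = $20.
Since P = $8 < min AVC = $20, price fails to cover variable cost at any output.
Best response: produce nothing and absorb the $92 fixed cost.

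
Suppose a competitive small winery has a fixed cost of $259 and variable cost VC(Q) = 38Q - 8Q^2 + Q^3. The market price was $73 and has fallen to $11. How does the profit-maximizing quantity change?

AVC = 38 - 8Q + Q^2, minimized at Q = 4 where min AVC = $22. MC = 38 - 16Q + 3Q^2.
At P = $73 ≥ min AVC, set P = MC on the rising branch: Q = 7.
At P = $11 < min AVC = $22, price no longer covers variable cost at any output, so the firm shuts down: Q = 0.

Output falls from 7 to 0 (the firm shuts down)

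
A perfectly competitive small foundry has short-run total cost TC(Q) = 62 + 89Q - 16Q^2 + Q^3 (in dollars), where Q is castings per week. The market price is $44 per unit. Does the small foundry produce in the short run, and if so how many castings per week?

Variable cost is VC = 89Q - 16Q^2 + Q^3, so AVC = VC/Q = 89 - 16Q + Q^2 and MC = dTC/dQ = 89 - 32Q + 3Q^2.
AVC hits its minimum where MC = AVC, at Q = 8, giving min AVC = 89 - 16·8 + 8^2 = $25.
Since P = $44 ≥ min AVC = $25, price covers variable cost and the firm should produce.
P = MC gives 45 - 32Q + 3Q^2 = 0, with roots 5/3 and 9. Take the larger (rising MC): Q* = 9.
Check: AVC at Q = 9 is $26 ≤ P, so revenue covers variable cost.
Profit = P·Q − TC = 44·9 − 296 = $100.

Produce at Q = 9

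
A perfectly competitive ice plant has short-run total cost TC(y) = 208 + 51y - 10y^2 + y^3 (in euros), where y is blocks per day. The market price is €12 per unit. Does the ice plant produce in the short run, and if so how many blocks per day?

Shut down

Strip out fixed cost: VC = 51y - 10y^2 + y^3. Then AVC = 51 - 10y + y^2 and MC = 51 - 20y + 3y^2.
AVC hits its minimum where MC = AVC, at y = 5, giving min AVC = 51 - 10·5 + 5^2 = €26.
Since P = €12 < min AVC = €26, price fails to cover variable cost at any output.
The firm minimizes its loss by shutting down and losing only its fixed cost of €208.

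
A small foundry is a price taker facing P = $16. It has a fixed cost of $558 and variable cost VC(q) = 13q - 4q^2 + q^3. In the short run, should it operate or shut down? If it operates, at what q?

Produce at q = 3

From TC, MC = TC'(q) = 13 - 8q + 3q^2 and AVC = VC/q = 13 - 4q + q^2.
AVC hits its minimum where MC = AVC, at q = 2, giving min AVC = 13 - 4·2 + 2^2 = $9.
Because $16 ≥ $9, revenue can cover variable cost; the firm operates.
Set P = MC: 16 = 13 - 8q + 3q^2 → -3 - 8q + 3q^2 = 0. The roots are q = -1/3 and q = 3; the profit-maximizing output is on the rising part of MC, so q* = 3.
Check: AVC at q = 3 is $10 ≤ P, so revenue covers variable cost.
Profit = P·q − TC = 16·3 − 588 = -$540, a loss, but smaller than the $558 fixed cost the firm would lose by shutting down.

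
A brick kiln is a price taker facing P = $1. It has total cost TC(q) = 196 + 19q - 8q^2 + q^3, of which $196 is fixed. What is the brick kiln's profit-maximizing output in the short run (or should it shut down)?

Variable cost is VC = 19q - 8q^2 + q^3, so AVC = VC/q = 19 - 8q + q^2 and MC = dTC/dq = 19 - 16q + 3q^2.
The AVC parabola has its vertex at q = 8/2 = 4, where AVC = 19 - 8·4 + 4^2 = $3.
P = $1 lies below min AVC = $3; no output level covers variable cost.
Shutting down limits the loss to fixed cost, $196.

Shut down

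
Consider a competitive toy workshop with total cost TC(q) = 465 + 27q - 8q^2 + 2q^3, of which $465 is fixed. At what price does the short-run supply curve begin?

Short-run supply begins at min AVC. From VC = 27q - 8q^2 + 2q^3, AVC = 27 - 8q + 2q^2.
dAVC/dq = -8 + 4q = 0 gives q = 2. min AVC = 27 - 8·2 + 2·2^2 = 19.
For P < $19 the firm produces nothing.

$19 per unit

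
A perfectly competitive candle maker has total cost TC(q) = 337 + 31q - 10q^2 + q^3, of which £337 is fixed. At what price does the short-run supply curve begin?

The shutdown price is the minimum of AVC. VC = 31q - 10q^2 + q^3, so AVC = 31 - 10q + q^2.
dAVC/dq = -10 + 2q = 0 gives q = 5. min AVC = 31 - 10·5 + 5^2 = 6.
The firm shuts down for any P below £6.

£6 per unit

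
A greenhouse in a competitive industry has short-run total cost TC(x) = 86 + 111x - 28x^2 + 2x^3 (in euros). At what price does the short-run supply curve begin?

Short-run supply begins at min AVC. From VC = 111x - 28x^2 + 2x^3, AVC = 111 - 28x + 2x^2.
At the minimum of AVC, MC = AVC. MC = 111 - 56x + 6x^2; setting MC = AVC gives 4x^2 - 28x = 0, so x = 7. min AVC = 13.
So the shutdown price is €13.

€13 per unit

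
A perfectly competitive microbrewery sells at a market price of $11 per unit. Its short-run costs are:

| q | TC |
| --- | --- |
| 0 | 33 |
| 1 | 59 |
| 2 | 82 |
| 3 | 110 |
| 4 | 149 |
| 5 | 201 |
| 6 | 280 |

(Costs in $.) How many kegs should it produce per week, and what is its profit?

q = 0 (shut down); profit = -$33

Tabulate TR − TC: q=0: -33; q=1: -48; q=2: -60; q=3: -77; q=4: -105; q=5: -146; q=6: -214.
Profit is highest at q = 0. Equivalently, the lowest AVC in the table is 49/2 ≈ $24.50 at q = 2, and P = $11 falls below it — price never covers variable cost, so the firm shuts down and loses only its fixed cost.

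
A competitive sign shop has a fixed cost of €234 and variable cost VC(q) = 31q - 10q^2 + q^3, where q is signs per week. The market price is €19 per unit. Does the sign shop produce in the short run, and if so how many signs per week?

Produce at q = 6

Variable cost is VC = 31q - 10q^2 + q^3, so AVC = VC/q = 31 - 10q + q^2 and MC = dTC/dq = 31 - 20q + 3q^2.
The AVC parabola has its vertex at q = 10/2 = 5, where AVC = 31 - 10·5 + 5^2 = €6.
Because €19 ≥ €6, revenue can cover variable cost; the firm operates.
Solving P = MC: 12 - 20q + 3q^2 = 0 ⇒ q = 2/3 or 6. On the upward-sloping branch, q* = 6.
Check: AVC at q = 6 is €7 ≤ P, so revenue covers variable cost.
Profit = P·q − TC = 19·6 − 276 = -€162, a loss, but smaller than the €234 fixed cost the firm would lose by shutting down.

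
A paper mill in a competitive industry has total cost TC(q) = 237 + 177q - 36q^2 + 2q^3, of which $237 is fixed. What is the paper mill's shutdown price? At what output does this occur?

The shutdown price is the minimum of AVC. VC = 177q - 36q^2 + 2q^3, so AVC = 177 - 36q + 2q^2.
dAVC/dq = -36 + 4q = 0 gives q = 9. min AVC = 177 - 36·9 + 2·9^2 = 15.
For P < $15 the firm produces nothing.

$15 per unit, at q = 9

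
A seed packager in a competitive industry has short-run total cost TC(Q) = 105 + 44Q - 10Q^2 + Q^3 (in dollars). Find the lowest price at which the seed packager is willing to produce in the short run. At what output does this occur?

$19 per unit, at Q = 5

Short-run supply begins at min AVC. From VC = 44Q - 10Q^2 + Q^3, AVC = 44 - 10Q + Q^2.
At the minimum of AVC, MC = AVC. MC = 44 - 20Q + 3Q^2; setting MC = AVC gives 2Q^2 - 10Q = 0, so Q = 5. min AVC = 19.
For P < $19 the firm produces nothing.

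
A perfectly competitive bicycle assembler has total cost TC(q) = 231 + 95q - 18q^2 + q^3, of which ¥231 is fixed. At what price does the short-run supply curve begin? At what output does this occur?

¥14 per unit, at q = 9

The firm shuts down when price falls below the minimum of average variable cost. AVC = VC/q = 95 - 18q + q^2.
At the minimum of AVC, MC = AVC. MC = 95 - 36q + 3q^2; setting MC = AVC gives 2q^2 - 18q = 0, so q = 9. min AVC = 14.
The firm shuts down for any P below ¥14.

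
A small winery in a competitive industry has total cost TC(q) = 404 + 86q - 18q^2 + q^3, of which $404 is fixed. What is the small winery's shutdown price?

$5 per unit

Short-run supply begins at min AVC. From VC = 86q - 18q^2 + q^3, AVC = 86 - 18q + q^2.
At the minimum of AVC, MC = AVC. MC = 86 - 36q + 3q^2; setting MC = AVC gives 2q^2 - 18q = 0, so q = 9. min AVC = 5.
So the shutdown price is $5.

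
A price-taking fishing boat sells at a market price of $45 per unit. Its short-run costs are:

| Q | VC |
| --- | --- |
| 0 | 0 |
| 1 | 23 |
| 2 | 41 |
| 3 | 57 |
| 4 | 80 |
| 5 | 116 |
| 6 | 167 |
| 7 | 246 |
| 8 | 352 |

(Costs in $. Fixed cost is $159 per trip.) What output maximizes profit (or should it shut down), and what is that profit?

Q = 5; profit = -$50

Compute π = P·Q − TC at each output: Q=0: -159; Q=1: -137; Q=2: -110; Q=3: -81; Q=4: -59; Q=5: -50; Q=6: -56; Q=7: -90; Q=8: -151.
Profit is maximized at Q = 5. AVC there is 116/5 = $23.20 ≤ P, so producing beats shutting down (which would give -$159).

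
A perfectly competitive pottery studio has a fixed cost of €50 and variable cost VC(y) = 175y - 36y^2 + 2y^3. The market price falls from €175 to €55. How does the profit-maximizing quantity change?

MC = 175 - 72y + 6y^2; the shutdown threshold is min AVC = €13 (at y = 9).
At P = €175 ≥ min AVC, set P = MC on the rising branch: y = 12.
At P = €55 ≥ min AVC, set P = MC: y = 10. The firm stays open but cuts output.

Output falls from 12 to 10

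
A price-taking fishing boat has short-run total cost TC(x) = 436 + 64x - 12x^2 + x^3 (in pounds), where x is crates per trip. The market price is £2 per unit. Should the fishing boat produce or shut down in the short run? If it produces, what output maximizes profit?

Strip out fixed cost: VC = 64x - 12x^2 + x^3. Then AVC = 64 - 12x + x^2 and MC = 64 - 24x + 3x^2.
AVC hits its minimum where MC = AVC, at x = 6, giving min AVC = 64 - 12·6 + 6^2 = £28.
With P < min AVC (£2 < £28), every unit sold adds to the loss.
The firm minimizes its loss by shutting down and losing only its fixed cost of £436.

Shut down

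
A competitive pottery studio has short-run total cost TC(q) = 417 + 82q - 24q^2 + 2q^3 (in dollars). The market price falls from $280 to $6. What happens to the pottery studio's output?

MC = 82 - 48q + 6q^2; the shutdown threshold is min AVC = $10 (at q = 6).
With P = $280 above the shutdown price, P = MC gives q = 11.
At P = $6 < min AVC = $10, price no longer covers variable cost at any output, so the firm shuts down: q = 0.

Output falls from 11 to 0 (the firm shuts down)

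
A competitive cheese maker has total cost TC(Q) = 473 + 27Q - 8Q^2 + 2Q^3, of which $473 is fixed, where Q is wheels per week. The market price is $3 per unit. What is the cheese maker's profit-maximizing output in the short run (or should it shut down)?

From TC, MC = TC'(Q) = 27 - 16Q + 6Q^2 and AVC = VC/Q = 27 - 8Q + 2Q^2.
AVC is minimized where dAVC/dQ = -8 + 4Q = 0, at Q = 2; min AVC = 27 - 8·2 + 2·2^2 = $19.
P = $3 lies below min AVC = $19; no output level covers variable cost.
The firm minimizes its loss by shutting down and losing only its fixed cost of $473.

Shut down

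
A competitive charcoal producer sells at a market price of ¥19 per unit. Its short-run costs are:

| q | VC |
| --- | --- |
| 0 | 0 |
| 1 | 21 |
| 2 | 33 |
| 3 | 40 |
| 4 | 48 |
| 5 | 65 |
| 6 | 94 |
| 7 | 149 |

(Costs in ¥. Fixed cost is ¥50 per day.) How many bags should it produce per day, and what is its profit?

q = 5; profit = -¥20

Profit at each row (π = 19q − TC): q=0: -50; q=1: -52; q=2: -45; q=3: -33; q=4: -22; q=5: -20; q=6: -30; q=7: -66.
Profit is maximized at q = 5. AVC there is 65/5 = ¥13 ≤ P, so producing beats shutting down (which would give -¥50).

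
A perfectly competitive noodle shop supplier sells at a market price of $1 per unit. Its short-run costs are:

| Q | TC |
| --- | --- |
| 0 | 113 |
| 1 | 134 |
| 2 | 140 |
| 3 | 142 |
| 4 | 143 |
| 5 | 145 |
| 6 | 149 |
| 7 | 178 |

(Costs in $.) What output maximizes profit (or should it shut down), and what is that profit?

Compute π = P·Q − TC at each output: Q=0: -113; Q=1: -133; Q=2: -138; Q=3: -139; Q=4: -139; Q=5: -140; Q=6: -143; Q=7: -171.
Profit is highest at Q = 0. Equivalently, the lowest AVC in the table is 36/6 ≈ $6 at Q = 6, and P = $1 falls below it — price never covers variable cost, so the firm shuts down and loses only its fixed cost.

Q = 0 (shut down); profit = -$113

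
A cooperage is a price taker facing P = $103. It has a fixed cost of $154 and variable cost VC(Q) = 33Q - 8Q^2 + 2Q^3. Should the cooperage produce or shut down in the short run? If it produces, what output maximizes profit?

Strip out fixed cost: VC = 33Q - 8Q^2 + 2Q^3. Then AVC = 33 - 8Q + 2Q^2 and MC = 33 - 16Q + 6Q^2.
AVC hits its minimum where MC = AVC, at Q = 2, giving min AVC = 33 - 8·2 + 2·2^2 = $25.
P = $103 exceeds min AVC = $25, so the firm stays open.
P = MC gives -70 - 16Q + 6Q^2 = 0, with roots -7/3 and 5. Take the larger (rising MC): Q* = 5.
Check: AVC at Q = 5 is $43 ≤ P, so revenue covers variable cost.
Profit = P·Q − TC = 103·5 − 369 = $146.

Produce at Q = 5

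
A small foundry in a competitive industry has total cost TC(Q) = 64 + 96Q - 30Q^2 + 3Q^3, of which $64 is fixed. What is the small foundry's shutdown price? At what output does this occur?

$21 per unit, at Q = 5

The shutdown price is the minimum of AVC. VC = 96Q - 30Q^2 + 3Q^3, so AVC = 96 - 30Q + 3Q^2.
At the minimum of AVC, MC = AVC. MC = 96 - 60Q + 9Q^2; setting MC = AVC gives 6Q^2 - 30Q = 0, so Q = 5. min AVC = 21.
For P < $21 the firm produces nothing.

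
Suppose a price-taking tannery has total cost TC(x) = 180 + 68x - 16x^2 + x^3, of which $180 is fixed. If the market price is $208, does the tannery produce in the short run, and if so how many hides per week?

Produce at x = 14

From TC, MC = TC'(x) = 68 - 32x + 3x^2 and AVC = VC/x = 68 - 16x + x^2.
AVC hits its minimum where MC = AVC, at x = 8, giving min AVC = 68 - 16·8 + 8^2 = $4.
Since P = $208 ≥ min AVC = $4, price covers variable cost and the firm should produce.
Solving P = MC: -140 - 32x + 3x^2 = 0 ⇒ x = -10/3 or 14. On the upward-sloping branch, x* = 14.
Check: AVC at x = 14 is $40 ≤ P, so revenue covers variable cost.
Profit = P·x − TC = 208·14 − 740 = $2172.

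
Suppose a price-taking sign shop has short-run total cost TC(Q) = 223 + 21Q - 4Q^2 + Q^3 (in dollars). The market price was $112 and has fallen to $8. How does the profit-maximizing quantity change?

AVC = 21 - 4Q + Q^2, minimized at Q = 2 where min AVC = $17. MC = 21 - 8Q + 3Q^2.
With P = $112 above the shutdown price, P = MC gives Q = 7.
At P = $8 < min AVC = $17, price no longer covers variable cost at any output, so the firm shuts down: Q = 0.

Output falls from 7 to 0 (the firm shuts down)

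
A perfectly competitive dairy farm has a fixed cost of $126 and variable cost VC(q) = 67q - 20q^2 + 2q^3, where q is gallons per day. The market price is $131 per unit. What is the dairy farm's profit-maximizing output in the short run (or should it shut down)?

Produce at q = 8

Variable cost is VC = 67q - 20q^2 + 2q^3, so AVC = VC/q = 67 - 20q + 2q^2 and MC = dTC/dq = 67 - 40q + 6q^2.
AVC hits its minimum where MC = AVC, at q = 5, giving min AVC = 67 - 20·5 + 2·5^2 = $17.
Because $131 ≥ $17, revenue can cover variable cost; the firm operates.
P = MC gives -64 - 40q + 6q^2 = 0, with roots -4/3 and 8. Take the larger (rising MC): q* = 8.
Check: AVC at q = 8 is $35 ≤ P, so revenue covers variable cost.
Profit = P·q − TC = 131·8 − 406 = $642.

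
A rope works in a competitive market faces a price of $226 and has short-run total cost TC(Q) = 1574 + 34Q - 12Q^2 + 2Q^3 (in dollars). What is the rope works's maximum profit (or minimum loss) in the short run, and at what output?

AVC = 34 - 12Q + 2Q^2 has its minimum $16 at Q = 3; price $226 clears that bar, so the firm operates.
With MC = 34 - 24Q + 6Q^2, P = MC on the upward-sloping part at Q* = 8.
TR = 226·8 = 1808. TC = 1574 + 528 = 2102. Profit = 1808 − 2102 = -$294.
By producing, the firm covers all variable cost plus $1280 of fixed cost; shutting down would lose the full $1574.

Profit = -$294 at Q = 8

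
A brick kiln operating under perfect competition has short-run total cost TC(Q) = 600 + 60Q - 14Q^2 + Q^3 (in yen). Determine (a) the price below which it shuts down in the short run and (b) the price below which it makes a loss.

AVC = 60 - 14Q + Q^2; minimized at Q = 7, giving min AVC = ¥11. That is the shutdown price.
ATC = 600/Q + 60 - 14Q + Q^2. Setting dATC/dQ = −600/Q^2 − 14 + 2Q = 0 gives Q = 10 (since 2·10^3 − 14·10^2 = 600).
min ATC = 600/10 + 60 − 14·10 + 10^2 = ¥80. That is the break-even price.
Between these two prices the firm operates at a loss; above ¥80 it earns a profit.

Shutdown price = ¥11; break-even price = ¥80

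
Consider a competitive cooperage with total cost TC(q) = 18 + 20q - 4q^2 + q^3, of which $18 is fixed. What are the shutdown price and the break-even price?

Shutdown price = $16; break-even price = $23

Shutdown price = min AVC. AVC = 20 - 4q + q^2, with vertex at q = 2 and minimum $16.
ATC = 18/q + 20 - 4q + q^2. Setting dATC/dq = −18/q^2 − 4 + 2q = 0 gives q = 3 (since 2·3^3 − 4·3^2 = 18).
min ATC = 18/3 + 20 − 4·3 + 3^2 = $23. That is the break-even price.
Between these two prices the firm operates at a loss; above $23 it earns a profit.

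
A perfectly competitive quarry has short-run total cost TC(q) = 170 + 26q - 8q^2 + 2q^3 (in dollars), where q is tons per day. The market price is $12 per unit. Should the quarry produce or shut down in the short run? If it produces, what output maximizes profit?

Strip out fixed cost: VC = 26q - 8q^2 + 2q^3. Then AVC = 26 - 8q + 2q^2 and MC = 26 - 16q + 6q^2.
AVC is minimized where dAVC/dq = -8 + 4q = 0, at q = 2; min AVC = 26 - 8·2 + 2·2^2 = $18.
Since P = $12 < min AVC = $18, price fails to cover variable cost at any output.
Best response: produce nothing and absorb the $170 fixed cost.

Shut down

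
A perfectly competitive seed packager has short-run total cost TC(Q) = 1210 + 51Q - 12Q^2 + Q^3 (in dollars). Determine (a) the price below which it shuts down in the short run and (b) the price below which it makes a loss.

Shutdown price = $15; break-even price = $150

Shutdown price = min AVC. AVC = 51 - 12Q + Q^2, with vertex at Q = 6 and minimum $15.
ATC = 1210/Q + 51 - 12Q + Q^2. Setting dATC/dQ = −1210/Q^2 − 12 + 2Q = 0 gives Q = 11 (since 2·11^3 − 12·11^2 = 1210).
min ATC = 1210/11 + 51 − 12·11 + 11^2 = $150. That is the break-even price.
Between these two prices the firm operates at a loss; above $150 it earns a profit.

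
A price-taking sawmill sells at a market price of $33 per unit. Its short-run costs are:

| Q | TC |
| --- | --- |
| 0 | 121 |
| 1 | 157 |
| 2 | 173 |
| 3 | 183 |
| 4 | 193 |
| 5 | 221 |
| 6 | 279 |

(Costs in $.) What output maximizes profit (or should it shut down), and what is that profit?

Tabulate TR − TC: Q=0: -121; Q=1: -124; Q=2: -107; Q=3: -84; Q=4: -61; Q=5: -56; Q=6: -81.
Profit is maximized at Q = 5. AVC there is 100/5 = $20 ≤ P, so producing beats shutting down (which would give -$121).

Q = 5; profit = -$56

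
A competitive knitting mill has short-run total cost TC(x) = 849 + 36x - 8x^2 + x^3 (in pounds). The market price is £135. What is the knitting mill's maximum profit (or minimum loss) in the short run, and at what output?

Profit = -£39 at x = 9

AVC = 36 - 8x + x^2 has its minimum £20 at x = 4; price £135 clears that bar, so the firm operates.
With MC = 36 - 16x + 3x^2, P = MC on the upward-sloping part at x* = 9.
TR = 135·9 = 1215. TC = 849 + 405 = 1254. Profit = 1215 − 1254 = -£39.
By producing, the firm covers all variable cost plus £810 of fixed cost; shutting down would lose the full £849.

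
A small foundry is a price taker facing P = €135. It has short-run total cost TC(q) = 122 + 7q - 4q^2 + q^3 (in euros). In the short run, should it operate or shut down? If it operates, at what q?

Strip out fixed cost: VC = 7q - 4q^2 + q^3. Then AVC = 7 - 4q + q^2 and MC = 7 - 8q + 3q^2.
AVC is minimized where dAVC/dq = -4 + 2q = 0, at q = 2; min AVC = 7 - 4·2 + 2^2 = €3.
Because €135 ≥ €3, revenue can cover variable cost; the firm operates.
P = MC gives -128 - 8q + 3q^2 = 0, with roots -16/3 and 8. Take the larger (rising MC): q* = 8.
Check: AVC at q = 8 is €39 ≤ P, so revenue covers variable cost.
Profit = P·q − TC = 135·8 − 434 = €646.

Produce at q = 8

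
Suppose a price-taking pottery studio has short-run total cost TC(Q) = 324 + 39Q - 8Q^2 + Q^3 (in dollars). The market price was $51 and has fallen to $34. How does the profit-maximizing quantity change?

MC = 39 - 16Q + 3Q^2; the shutdown threshold is min AVC = $23 (at Q = 4).
With P = $51 above the shutdown price, P = MC gives Q = 6.
At P = $34 ≥ min AVC, set P = MC: Q = 5. The firm stays open but cuts output.

Output falls from 6 to 5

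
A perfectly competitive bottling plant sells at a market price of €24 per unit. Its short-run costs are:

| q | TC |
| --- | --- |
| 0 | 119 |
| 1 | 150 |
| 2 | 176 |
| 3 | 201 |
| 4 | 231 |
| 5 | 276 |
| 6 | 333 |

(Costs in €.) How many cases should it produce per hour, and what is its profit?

q = 0 (shut down); profit = -€119

Compute π = P·q − TC at each output: q=0: -119; q=1: -126; q=2: -128; q=3: -129; q=4: -135; q=5: -156; q=6: -189.
Profit is highest at q = 0. Equivalently, the lowest AVC in the table is 82/3 ≈ €27.33 at q = 3, and P = €24 falls below it — price never covers variable cost, so the firm shuts down and loses only its fixed cost.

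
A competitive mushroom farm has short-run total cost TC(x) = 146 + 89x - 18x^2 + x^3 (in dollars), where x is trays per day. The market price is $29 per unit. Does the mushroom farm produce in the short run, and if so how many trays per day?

From TC, MC = TC'(x) = 89 - 36x + 3x^2 and AVC = VC/x = 89 - 18x + x^2.
The AVC parabola has its vertex at x = 18/2 = 9, where AVC = 89 - 18·9 + 9^2 = $8.
Since P = $29 ≥ min AVC = $8, price covers variable cost and the firm should produce.
P = MC gives 60 - 36x + 3x^2 = 0, with roots 2 and 10. Take the larger (rising MC): x* = 10.
Check: AVC at x = 10 is $9 ≤ P, so revenue covers variable cost.
Profit = P·x − TC = 29·10 − 236 = $54.

Produce at x = 10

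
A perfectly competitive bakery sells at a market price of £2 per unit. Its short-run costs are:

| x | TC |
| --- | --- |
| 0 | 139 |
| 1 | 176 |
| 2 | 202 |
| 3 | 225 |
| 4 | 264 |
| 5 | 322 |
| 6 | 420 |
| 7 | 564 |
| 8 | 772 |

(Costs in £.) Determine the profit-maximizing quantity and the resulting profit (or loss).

x = 0 (shut down); profit = -£139

Profit at each row (π = 2x − TC): x=0: -139; x=1: -174; x=2: -198; x=3: -219; x=4: -256; x=5: -312; x=6: -408; x=7: -550; x=8: -756.
Profit is highest at x = 0. Equivalently, the lowest AVC in the table is 86/3 ≈ £28.67 at x = 3, and P = £2 falls below it — price never covers variable cost, so the firm shuts down and loses only its fixed cost.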